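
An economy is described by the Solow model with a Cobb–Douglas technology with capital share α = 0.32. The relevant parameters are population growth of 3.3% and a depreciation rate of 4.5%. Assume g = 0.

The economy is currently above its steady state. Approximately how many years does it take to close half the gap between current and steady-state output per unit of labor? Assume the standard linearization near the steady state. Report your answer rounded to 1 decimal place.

about 13.1 years

Near the steady state the convergence rate is λ = (1 − α)(n + δ).
λ = (1 − 0.32) × 0.078 = 0.68 × 0.078 = 0.05304
Half-life = ln 2 / λ = 0.6931 / 0.05304 ≈ 13.07 years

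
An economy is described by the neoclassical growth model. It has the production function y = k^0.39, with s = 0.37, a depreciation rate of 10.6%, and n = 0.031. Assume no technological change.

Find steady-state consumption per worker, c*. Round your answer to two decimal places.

In steady state, investment equals break-even investment: s·k^α = (n + δ)·k.
Dividing both sides by k: k^(1−α) = s / (n + δ).
k^0.61 = 0.37 / (0.031 + 0.106) = 0.37 / 0.137 = 2.7007
k* = 2.7007^(1/0.61) ≈ 5.0973
y* = (k*)^α = 5.0973^0.39 ≈ 1.8874
c* = (1 − s)·y* = (1 − 0.37) × 1.8874 ≈ 1.1891

c* = 1.19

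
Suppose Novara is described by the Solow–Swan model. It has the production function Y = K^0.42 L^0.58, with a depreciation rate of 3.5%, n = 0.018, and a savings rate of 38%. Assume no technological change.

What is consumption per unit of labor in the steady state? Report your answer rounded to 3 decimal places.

Steady state requires s·f(k) = (n + δ)·k, i.e. s·k^α = (n + δ)·k.
Rearranging, k^(1−α) = s / (n + δ).
k^0.58 = 0.38 / (0.018 + 0.035) = 0.38 / 0.053 = 7.1698
k* = 7.1698^(1/0.58) ≈ 29.8547
y* = (k*)^α = 29.8547^0.42 ≈ 4.1639
c* = (1 − s)·y* = (1 − 0.38) × 4.1639 ≈ 2.5816

c* = 2.582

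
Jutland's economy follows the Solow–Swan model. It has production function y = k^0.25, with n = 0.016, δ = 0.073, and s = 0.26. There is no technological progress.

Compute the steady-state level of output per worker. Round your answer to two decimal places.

Steady state requires s·f(k) = (n + δ)·k, i.e. s·k^α = (n + δ)·k.
Dividing both sides by k: k^(1−α) = s / (n + δ).
k^0.75 = 0.26 / (0.016 + 0.073) = 0.26 / 0.089 = 2.9213
k* = 2.9213^(1/0.75) ≈ 4.1761
y* = (k*)^α = 4.1761^0.25 ≈ 1.4295

y* = 1.43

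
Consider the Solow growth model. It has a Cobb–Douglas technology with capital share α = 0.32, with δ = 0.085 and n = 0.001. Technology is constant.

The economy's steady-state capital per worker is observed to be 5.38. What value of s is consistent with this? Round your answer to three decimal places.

s ≈ 0.270

In steady state, investment equals break-even investment: s·k^α = (n + δ)·k.
So s / (n + δ) = (k*)^(1−α) = 5.38^0.68 = 3.1400.
Therefore s = 3.1400 × (n + δ) = 3.1400 × 0.086 = 0.2700.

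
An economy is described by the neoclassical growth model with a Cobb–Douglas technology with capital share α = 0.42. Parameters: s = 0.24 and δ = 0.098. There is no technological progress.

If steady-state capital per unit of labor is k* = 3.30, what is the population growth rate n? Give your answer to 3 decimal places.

n ≈ 0.022

At the steady state, Δk = 0, so s·k^α = (n + δ)·k.
So s / (n + δ) = (k*)^(1−α) = 3.30^0.58 = 1.9987.
Therefore n + δ = s / 1.9987 = 0.24 / 1.9987 = 0.1201, so n = 0.1201 − 0.098 = 0.0221.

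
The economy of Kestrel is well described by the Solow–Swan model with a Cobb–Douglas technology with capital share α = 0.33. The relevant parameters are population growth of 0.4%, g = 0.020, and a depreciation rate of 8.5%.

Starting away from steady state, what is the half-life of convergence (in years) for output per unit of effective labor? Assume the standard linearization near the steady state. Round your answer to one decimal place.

about 9.5 years

Near the steady state the convergence rate is λ = (1 − α)(n + g + δ).
λ = (1 − 0.33) × 0.109 = 0.67 × 0.109 = 0.07303
Half-life = ln 2 / λ = 0.6931 / 0.07303 ≈ 9.49 years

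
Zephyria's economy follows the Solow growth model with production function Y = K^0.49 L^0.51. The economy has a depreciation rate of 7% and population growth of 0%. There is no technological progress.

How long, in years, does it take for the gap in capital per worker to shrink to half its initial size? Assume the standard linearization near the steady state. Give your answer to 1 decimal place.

Near the steady state the convergence rate is λ = (1 − α)(n + δ).
λ = (1 − 0.49) × 0.070 = 0.51 × 0.070 = 0.0357
Half-life = ln 2 / λ = 0.6931 / 0.0357 ≈ 19.41 years

about 19.4 years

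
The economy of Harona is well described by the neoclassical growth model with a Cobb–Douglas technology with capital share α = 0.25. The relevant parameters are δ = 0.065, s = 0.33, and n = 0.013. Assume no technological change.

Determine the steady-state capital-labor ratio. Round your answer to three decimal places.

In steady state, investment equals break-even investment: s·k^α = (n + δ)·k.
Dividing both sides by k: k^(1−α) = s / (n + δ).
k^0.75 = 0.33 / (0.013 + 0.065) = 0.33 / 0.078 = 4.2308
k* = 4.2308^(1/0.75) ≈ 6.8427

k* = 6.843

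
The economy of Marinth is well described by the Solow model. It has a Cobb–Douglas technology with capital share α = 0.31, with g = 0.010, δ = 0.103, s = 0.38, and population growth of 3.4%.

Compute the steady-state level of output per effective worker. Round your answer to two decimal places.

In steady state, investment equals break-even investment: s·k^α = (n + g + δ)·k.
Dividing both sides by k: k^(1−α) = s / (n + g + δ).
k^0.69 = 0.38 / (0.034 + 0.010 + 0.103) = 0.38 / 0.147 = 2.5850
k* = 2.5850^(1/0.69) ≈ 3.9607
y* = (k*)^α = 3.9607^0.31 ≈ 1.5322

y* ≈ 1.53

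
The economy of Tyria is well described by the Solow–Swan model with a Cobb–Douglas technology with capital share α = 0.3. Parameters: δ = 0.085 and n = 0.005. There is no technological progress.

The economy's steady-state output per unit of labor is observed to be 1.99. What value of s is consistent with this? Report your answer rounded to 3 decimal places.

In steady state, investment equals break-even investment: s·k^α = (n + δ)·k.
Since y* = [s/(n + δ)]^(α/(1−α)), we have s/(n + δ) = (y*)^((1−α)/α) = 1.99^2.3333 = 4.9810.
Therefore s = 4.9810 × (n + δ) = 4.9810 × 0.090 = 0.4483.

s ≈ 0.448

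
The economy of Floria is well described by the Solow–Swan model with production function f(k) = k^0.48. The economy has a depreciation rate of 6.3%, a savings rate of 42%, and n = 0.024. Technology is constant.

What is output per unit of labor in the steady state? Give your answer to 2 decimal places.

y* ≈ 4.28

In steady state, investment equals break-even investment: s·k^α = (n + δ)·k.
Dividing both sides by k: k^(1−α) = s / (n + δ).
k^0.52 = 0.42 / (0.024 + 0.063) = 0.42 / 0.087 = 4.8276
k* = 4.8276^(1/0.52) ≈ 20.6475
y* = (k*)^α = 20.6475^0.48 ≈ 4.2770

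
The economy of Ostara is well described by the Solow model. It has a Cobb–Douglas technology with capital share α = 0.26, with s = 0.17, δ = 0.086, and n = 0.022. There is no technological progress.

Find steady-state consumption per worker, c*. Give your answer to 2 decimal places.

In steady state, investment equals break-even investment: s·k^α = (n + δ)·k.
Rearranging, k^(1−α) = s / (n + δ).
k^0.74 = 0.17 / (0.022 + 0.086) = 0.17 / 0.108 = 1.5741
k* = 1.5741^(1/0.74) ≈ 1.8461
y* = (k*)^α = 1.8461^0.26 ≈ 1.1728
c* = (1 − s)·y* = (1 − 0.17) × 1.1728 ≈ 0.9734

c* = 0.97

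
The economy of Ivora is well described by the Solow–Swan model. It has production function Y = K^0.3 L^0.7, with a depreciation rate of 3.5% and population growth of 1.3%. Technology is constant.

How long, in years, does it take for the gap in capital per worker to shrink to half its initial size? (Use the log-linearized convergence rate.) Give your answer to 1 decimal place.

t_½ ≈ 20.6 years

Near the steady state the convergence rate is λ = (1 − α)(n + δ).
λ = (1 − 0.3) × 0.048 = 0.7 × 0.048 = 0.0336
Half-life = ln 2 / λ = 0.6931 / 0.0336 ≈ 20.63 years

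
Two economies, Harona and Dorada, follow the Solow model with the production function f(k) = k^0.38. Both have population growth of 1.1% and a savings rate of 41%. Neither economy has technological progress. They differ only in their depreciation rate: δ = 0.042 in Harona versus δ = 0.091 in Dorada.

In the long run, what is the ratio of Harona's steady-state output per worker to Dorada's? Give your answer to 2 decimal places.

ratio ≈ 1.49

Steady-state y* = [s/(n + δ)]^(α/(1−α)), so the ratio is [ (s_H/(n + δ)_H) / (s_D/(n + δ)_D) ]^0.6129.
s_H/(n + δ)_H = 0.41/0.053 = 7.7358; s_D/(n + δ)_D = 0.41/0.102 = 4.0196.
Ratio = (7.7358/4.0196)^0.6129 = 1.9245^0.6129 ≈ 1.4937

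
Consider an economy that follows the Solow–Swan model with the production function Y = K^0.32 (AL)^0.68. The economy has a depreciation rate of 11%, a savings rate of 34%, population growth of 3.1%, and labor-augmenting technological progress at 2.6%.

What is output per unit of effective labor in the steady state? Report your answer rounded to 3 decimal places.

In steady state, investment equals break-even investment: s·k^α = (n + g + δ)·k.
Dividing both sides by k: k^(1−α) = s / (n + g + δ).
k^0.68 = 0.34 / (0.031 + 0.026 + 0.110) = 0.34 / 0.167 = 2.0359
k* = 2.0359^(1/0.68) ≈ 2.8448
y* = (k*)^α = 2.8448^0.32 ≈ 1.3973

y* = 1.397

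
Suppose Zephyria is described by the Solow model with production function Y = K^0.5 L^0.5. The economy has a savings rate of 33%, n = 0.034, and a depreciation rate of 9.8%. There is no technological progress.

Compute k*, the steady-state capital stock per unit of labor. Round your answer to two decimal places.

In steady state, investment equals break-even investment: s·k^α = (n + δ)·k.
Rearranging, k^(1−α) = s / (n + δ).
k^0.5 = 0.33 / (0.034 + 0.098) = 0.33 / 0.132 = 2.5000
k* = 2.5000^(1/0.5) ≈ 6.2500

k* = 6.25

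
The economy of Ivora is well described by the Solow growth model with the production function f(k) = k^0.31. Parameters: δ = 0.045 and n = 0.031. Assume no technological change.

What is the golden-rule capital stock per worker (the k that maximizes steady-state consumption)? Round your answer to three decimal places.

The golden rule sets f'(k) = n + δ, i.e. α·k^(α−1) = n + δ.
So k^(1−α) = α / (n + δ) = 0.31 / 0.076 = 4.0789.
k_gold = 4.0789^(1/0.69) ≈ 7.6709

k_gold ≈ 7.671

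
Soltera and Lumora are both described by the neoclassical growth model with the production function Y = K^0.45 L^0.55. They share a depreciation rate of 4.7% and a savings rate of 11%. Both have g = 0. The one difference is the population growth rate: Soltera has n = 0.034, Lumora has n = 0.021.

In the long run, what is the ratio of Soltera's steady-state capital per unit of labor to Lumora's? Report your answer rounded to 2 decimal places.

Steady-state k* = [s/(n + δ)]^(1/(1−α)), so the ratio is [ (s_S/(n + δ)_S) / (s_L/(n + δ)_L) ]^1.8182.
s_S/(n + δ)_S = 0.11/0.081 = 1.3580; s_L/(n + δ)_L = 0.11/0.068 = 1.6176.
Ratio = (1.3580/1.6176)^1.8182 = 0.8395^1.8182 ≈ 0.7275

k*_S / k*_L ≈ 0.73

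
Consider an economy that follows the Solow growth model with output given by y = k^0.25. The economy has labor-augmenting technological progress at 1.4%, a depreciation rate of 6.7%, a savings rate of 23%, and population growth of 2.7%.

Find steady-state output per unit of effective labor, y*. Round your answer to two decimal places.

In steady state, investment equals break-even investment: s·k^α = (n + g + δ)·k.
Rearranging, k^(1−α) = s / (n + g + δ).
k^0.75 = 0.23 / (0.027 + 0.014 + 0.067) = 0.23 / 0.108 = 2.1296
k* = 2.1296^(1/0.75) ≈ 2.7399
y* = (k*)^α = 2.7399^0.25 ≈ 1.2866

y* = 1.29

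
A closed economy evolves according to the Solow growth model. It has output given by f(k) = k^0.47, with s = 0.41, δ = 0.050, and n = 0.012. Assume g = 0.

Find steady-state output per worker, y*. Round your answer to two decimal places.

y* ≈ 5.34

In steady state, investment equals break-even investment: s·k^α = (n + δ)·k.
Dividing both sides by k: k^(1−α) = s / (n + δ).
k^0.53 = 0.41 / (0.012 + 0.050) = 0.41 / 0.062 = 6.6129
k* = 6.6129^(1/0.53) ≈ 35.3109
y* = (k*)^α = 35.3109^0.47 ≈ 5.3397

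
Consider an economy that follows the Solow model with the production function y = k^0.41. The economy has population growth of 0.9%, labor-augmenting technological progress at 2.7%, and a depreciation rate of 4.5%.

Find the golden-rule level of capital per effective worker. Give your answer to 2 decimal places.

k_gold ≈ 15.62

The golden rule sets f'(k) = n + g + δ, i.e. α·k^(α−1) = n + g + δ.
So k^(1−α) = α / (n + g + δ) = 0.41 / 0.081 = 5.0617.
k_gold = 5.0617^(1/0.59) ≈ 15.6215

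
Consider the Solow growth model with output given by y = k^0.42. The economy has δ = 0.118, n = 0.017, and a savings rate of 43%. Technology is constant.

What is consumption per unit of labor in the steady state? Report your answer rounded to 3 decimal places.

c* ≈ 1.319

At the steady state, Δk = 0, so s·k^α = (n + δ)·k.
Rearranging, k^(1−α) = s / (n + δ).
k^0.58 = 0.43 / (0.017 + 0.118) = 0.43 / 0.135 = 3.1852
k* = 3.1852^(1/0.58) ≈ 7.3702
y* = (k*)^α = 7.3702^0.42 ≈ 2.3139
c* = (1 − s)·y* = (1 − 0.43) × 2.3139 ≈ 1.3189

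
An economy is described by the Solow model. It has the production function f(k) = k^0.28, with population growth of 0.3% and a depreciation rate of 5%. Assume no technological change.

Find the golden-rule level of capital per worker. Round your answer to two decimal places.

The golden rule sets f'(k) = n + δ, i.e. α·k^(α−1) = n + δ.
So k^(1−α) = α / (n + δ) = 0.28 / 0.053 = 5.2830.
k_gold = 5.2830^(1/0.72) ≈ 10.0925

k_gold ≈ 10.09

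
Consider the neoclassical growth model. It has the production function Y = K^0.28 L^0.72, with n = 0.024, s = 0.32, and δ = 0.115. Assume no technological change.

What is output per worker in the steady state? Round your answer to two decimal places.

At the steady state, Δk = 0, so s·k^α = (n + δ)·k.
Dividing both sides by k: k^(1−α) = s / (n + δ).
k^0.72 = 0.32 / (0.024 + 0.115) = 0.32 / 0.139 = 2.3022
k* = 2.3022^(1/0.72) ≈ 3.1840
y* = (k*)^α = 3.1840^0.28 ≈ 1.3830

y* ≈ 1.38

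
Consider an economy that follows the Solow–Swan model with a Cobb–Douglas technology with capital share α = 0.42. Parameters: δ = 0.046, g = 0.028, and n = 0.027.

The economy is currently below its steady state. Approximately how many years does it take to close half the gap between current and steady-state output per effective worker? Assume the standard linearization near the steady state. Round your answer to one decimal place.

Near the steady state the convergence rate is λ = (1 − α)(n + g + δ).
λ = (1 − 0.42) × 0.101 = 0.58 × 0.101 = 0.05858
Half-life = ln 2 / λ = 0.6931 / 0.05858 ≈ 11.83 years

half-life ≈ 11.8 years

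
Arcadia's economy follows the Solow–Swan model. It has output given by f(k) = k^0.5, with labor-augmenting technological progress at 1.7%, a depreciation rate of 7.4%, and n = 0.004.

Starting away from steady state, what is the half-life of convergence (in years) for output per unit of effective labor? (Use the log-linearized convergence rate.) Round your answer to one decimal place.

half-life ≈ 14.6 years

Near the steady state the convergence rate is λ = (1 − α)(n + g + δ).
λ = (1 − 0.5) × 0.095 = 0.5 × 0.095 = 0.0475
Half-life = ln 2 / λ = 0.6931 / 0.0475 ≈ 14.59 years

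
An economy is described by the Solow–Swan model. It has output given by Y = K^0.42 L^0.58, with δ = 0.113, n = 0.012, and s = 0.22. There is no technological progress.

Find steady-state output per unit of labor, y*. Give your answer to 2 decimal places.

In steady state, investment equals break-even investment: s·k^α = (n + δ)·k.
Dividing both sides by k: k^(1−α) = s / (n + δ).
k^0.58 = 0.22 / (0.012 + 0.113) = 0.22 / 0.125 = 1.7600
k* = 1.7600^(1/0.58) ≈ 2.6503
y* = (k*)^α = 2.6503^0.42 ≈ 1.5059

y* = 1.51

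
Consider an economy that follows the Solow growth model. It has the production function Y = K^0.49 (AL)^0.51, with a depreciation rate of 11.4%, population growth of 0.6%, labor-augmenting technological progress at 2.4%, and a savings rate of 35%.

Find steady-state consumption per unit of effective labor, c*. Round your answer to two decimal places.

At the steady state, Δk = 0, so s·k^α = (n + g + δ)·k.
Dividing both sides by k: k^(1−α) = s / (n + g + δ).
k^0.51 = 0.35 / (0.006 + 0.024 + 0.114) = 0.35 / 0.144 = 2.4306
k* = 2.4306^(1/0.51) ≈ 5.7056
y* = (k*)^α = 5.7056^0.49 ≈ 2.3474
c* = (1 − s)·y* = (1 − 0.35) × 2.3474 ≈ 1.5258

c* ≈ 1.53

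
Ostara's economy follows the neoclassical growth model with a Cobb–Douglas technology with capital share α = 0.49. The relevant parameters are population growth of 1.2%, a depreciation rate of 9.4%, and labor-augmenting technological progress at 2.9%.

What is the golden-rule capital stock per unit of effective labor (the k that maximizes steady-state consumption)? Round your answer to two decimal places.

The golden rule sets f'(k) = n + g + δ, i.e. α·k^(α−1) = n + g + δ.
So k^(1−α) = α / (n + g + δ) = 0.49 / 0.135 = 3.6296.
k_gold = 3.6296^(1/0.51) ≈ 12.5246

k_gold ≈ 12.52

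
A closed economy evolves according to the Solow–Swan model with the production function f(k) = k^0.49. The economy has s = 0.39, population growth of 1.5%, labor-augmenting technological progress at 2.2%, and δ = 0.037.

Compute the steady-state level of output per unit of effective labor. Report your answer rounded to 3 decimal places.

At the steady state, Δk = 0, so s·k^α = (n + g + δ)·k.
Dividing both sides by k: k^(1−α) = s / (n + g + δ).
k^0.51 = 0.39 / (0.015 + 0.022 + 0.037) = 0.39 / 0.074 = 5.2703
k* = 5.2703^(1/0.51) ≈ 26.0234
y* = (k*)^α = 26.0234^0.49 ≈ 4.9377

y* = 4.938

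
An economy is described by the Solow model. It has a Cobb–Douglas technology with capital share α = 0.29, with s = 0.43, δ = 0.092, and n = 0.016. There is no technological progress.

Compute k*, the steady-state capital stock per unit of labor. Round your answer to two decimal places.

At the steady state, Δk = 0, so s·k^α = (n + δ)·k.
Dividing both sides by k: k^(1−α) = s / (n + δ).
k^0.71 = 0.43 / (0.016 + 0.092) = 0.43 / 0.108 = 3.9815
k* = 3.9815^(1/0.71) ≈ 7.0006

k* ≈ 7.00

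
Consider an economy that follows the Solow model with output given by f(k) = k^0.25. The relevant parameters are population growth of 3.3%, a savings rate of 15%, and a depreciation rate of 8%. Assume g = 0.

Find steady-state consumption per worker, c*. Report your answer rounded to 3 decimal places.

In steady state, investment equals break-even investment: s·k^α = (n + δ)·k.
Dividing both sides by k: k^(1−α) = s / (n + δ).
k^0.75 = 0.15 / (0.033 + 0.080) = 0.15 / 0.113 = 1.3274
k* = 1.3274^(1/0.75) ≈ 1.4588
y* = (k*)^α = 1.4588^0.25 ≈ 1.0990
c* = (1 − s)·y* = (1 − 0.15) × 1.0990 ≈ 0.9342

c* = 0.934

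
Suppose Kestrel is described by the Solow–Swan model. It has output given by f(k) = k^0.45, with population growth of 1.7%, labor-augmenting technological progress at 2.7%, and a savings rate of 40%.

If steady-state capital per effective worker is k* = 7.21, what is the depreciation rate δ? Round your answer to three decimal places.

δ ≈ 0.091

At the steady state, Δk = 0, so s·k^α = (n + g + δ)·k.
So s / (n + g + δ) = (k*)^(1−α) = 7.21^0.55 = 2.9639.
Therefore n + g + δ = s / 2.9639 = 0.40 / 2.9639 = 0.1350, so δ = 0.1350 − 0.044 = 0.0910.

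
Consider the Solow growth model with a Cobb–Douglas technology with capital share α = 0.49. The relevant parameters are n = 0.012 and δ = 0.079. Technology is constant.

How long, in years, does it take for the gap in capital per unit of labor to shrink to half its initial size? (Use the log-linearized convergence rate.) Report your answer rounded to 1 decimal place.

t_½ ≈ 14.9 years

Near the steady state the convergence rate is λ = (1 − α)(n + δ).
λ = (1 − 0.49) × 0.091 = 0.51 × 0.091 = 0.04641
Half-life = ln 2 / λ = 0.6931 / 0.04641 ≈ 14.93 years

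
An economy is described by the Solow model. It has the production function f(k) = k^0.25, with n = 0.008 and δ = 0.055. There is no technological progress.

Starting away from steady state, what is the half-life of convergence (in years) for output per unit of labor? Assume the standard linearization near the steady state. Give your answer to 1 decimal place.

Near the steady state the convergence rate is λ = (1 − α)(n + δ).
λ = (1 − 0.25) × 0.063 = 0.75 × 0.063 = 0.04725
Half-life = ln 2 / λ = 0.6931 / 0.04725 ≈ 14.67 years

half-life ≈ 14.7 years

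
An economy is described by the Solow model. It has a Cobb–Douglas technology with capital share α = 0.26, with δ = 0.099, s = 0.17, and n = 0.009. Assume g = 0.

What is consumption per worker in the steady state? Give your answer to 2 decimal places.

In steady state, investment equals break-even investment: s·k^α = (n + δ)·k.
Rearranging, k^(1−α) = s / (n + δ).
k^0.74 = 0.17 / (0.009 + 0.099) = 0.17 / 0.108 = 1.5741
k* = 1.5741^(1/0.74) ≈ 1.8461
y* = (k*)^α = 1.8461^0.26 ≈ 1.1728
c* = (1 − s)·y* = (1 − 0.17) × 1.1728 ≈ 0.9734

c* = 0.97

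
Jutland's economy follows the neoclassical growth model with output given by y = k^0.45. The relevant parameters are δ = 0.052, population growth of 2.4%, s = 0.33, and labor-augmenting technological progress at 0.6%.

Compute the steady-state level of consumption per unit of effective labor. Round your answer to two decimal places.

c* = 2.09

Steady state requires s·f(k) = (n + g + δ)·k, i.e. s·k^α = (n + g + δ)·k.
Dividing both sides by k: k^(1−α) = s / (n + g + δ).
k^0.55 = 0.33 / (0.024 + 0.006 + 0.052) = 0.33 / 0.082 = 4.0244
k* = 4.0244^(1/0.55) ≈ 12.5735
y* = (k*)^α = 12.5735^0.45 ≈ 3.1243
c* = (1 − s)·y* = (1 − 0.33) × 3.1243 ≈ 2.0933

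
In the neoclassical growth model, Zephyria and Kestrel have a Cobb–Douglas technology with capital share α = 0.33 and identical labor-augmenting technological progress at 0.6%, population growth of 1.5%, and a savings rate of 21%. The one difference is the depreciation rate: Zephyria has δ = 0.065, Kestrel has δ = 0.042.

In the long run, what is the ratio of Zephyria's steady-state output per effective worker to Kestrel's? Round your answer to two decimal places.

Steady-state y* = [s/(n + g + δ)]^(α/(1−α)), so the ratio is [ (s_Z/(n + g + δ)_Z) / (s_K/(n + g + δ)_K) ]^0.4925.
s_Z/(n + g + δ)_Z = 0.21/0.086 = 2.4419; s_K/(n + g + δ)_K = 0.21/0.063 = 3.3333.
Ratio = (2.4419/3.3333)^0.4925 = 0.7326^0.4925 ≈ 0.8579

ratio ≈ 0.86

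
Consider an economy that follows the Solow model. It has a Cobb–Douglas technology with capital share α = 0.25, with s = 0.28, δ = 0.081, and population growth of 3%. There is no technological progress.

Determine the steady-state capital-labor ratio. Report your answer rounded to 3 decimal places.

k* ≈ 3.434

In steady state, investment equals break-even investment: s·k^α = (n + δ)·k.
Rearranging, k^(1−α) = s / (n + δ).
k^0.75 = 0.28 / (0.030 + 0.081) = 0.28 / 0.111 = 2.5225
k* = 2.5225^(1/0.75) ≈ 3.4338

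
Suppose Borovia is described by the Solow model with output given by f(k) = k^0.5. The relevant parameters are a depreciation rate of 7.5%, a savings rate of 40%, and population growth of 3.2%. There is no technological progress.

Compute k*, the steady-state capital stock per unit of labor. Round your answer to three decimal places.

k* ≈ 13.975

In steady state, investment equals break-even investment: s·k^α = (n + δ)·k.
Dividing both sides by k: k^(1−α) = s / (n + δ).
k^0.5 = 0.40 / (0.032 + 0.075) = 0.40 / 0.107 = 3.7383
k* = 3.7383^(1/0.5) ≈ 13.9749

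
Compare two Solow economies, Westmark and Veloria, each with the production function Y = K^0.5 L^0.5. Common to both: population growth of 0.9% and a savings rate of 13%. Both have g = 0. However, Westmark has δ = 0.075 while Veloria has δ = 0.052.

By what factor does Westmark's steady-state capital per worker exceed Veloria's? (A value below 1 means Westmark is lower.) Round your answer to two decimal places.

k*_W / k*_V ≈ 0.53

Steady-state k* = [s/(n + δ)]^(1/(1−α)), so the ratio is [ (s_W/(n + δ)_W) / (s_V/(n + δ)_V) ]^2.
s_W/(n + δ)_W = 0.13/0.084 = 1.5476; s_V/(n + δ)_V = 0.13/0.061 = 2.1311.
Ratio = (1.5476/2.1311)^2 = 0.7262^2 ≈ 0.5274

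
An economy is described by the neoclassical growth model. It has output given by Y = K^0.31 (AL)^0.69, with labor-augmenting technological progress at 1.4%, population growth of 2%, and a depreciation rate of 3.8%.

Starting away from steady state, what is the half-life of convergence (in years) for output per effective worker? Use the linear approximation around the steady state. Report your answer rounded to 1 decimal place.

about 14.0 years

Near the steady state the convergence rate is λ = (1 − α)(n + g + δ).
λ = (1 − 0.31) × 0.072 = 0.69 × 0.072 = 0.04968
Half-life = ln 2 / λ = 0.6931 / 0.04968 ≈ 13.95 years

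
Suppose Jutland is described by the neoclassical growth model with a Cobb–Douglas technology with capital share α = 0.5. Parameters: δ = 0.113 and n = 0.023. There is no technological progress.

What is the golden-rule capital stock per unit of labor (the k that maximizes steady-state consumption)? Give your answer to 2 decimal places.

k_gold ≈ 13.52

The golden rule sets f'(k) = n + δ, i.e. α·k^(α−1) = n + δ.
So k^(1−α) = α / (n + δ) = 0.5 / 0.136 = 3.6765.
k_gold = 3.6765^(1/0.5) ≈ 13.5167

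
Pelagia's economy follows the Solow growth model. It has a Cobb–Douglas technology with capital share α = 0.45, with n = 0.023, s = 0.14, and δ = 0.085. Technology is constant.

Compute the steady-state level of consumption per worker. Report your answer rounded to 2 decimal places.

At the steady state, Δk = 0, so s·k^α = (n + δ)·k.
Dividing both sides by k: k^(1−α) = s / (n + δ).
k^0.55 = 0.14 / (0.023 + 0.085) = 0.14 / 0.108 = 1.2963
k* = 1.2963^(1/0.55) ≈ 1.6029
y* = (k*)^α = 1.6029^0.45 ≈ 1.2365
c* = (1 − s)·y* = (1 − 0.14) × 1.2365 ≈ 1.0634

c* ≈ 1.06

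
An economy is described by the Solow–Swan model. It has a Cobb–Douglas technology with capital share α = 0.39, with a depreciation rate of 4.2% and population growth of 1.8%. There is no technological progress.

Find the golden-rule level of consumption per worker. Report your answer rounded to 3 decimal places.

c_gold ≈ 2.019

At the golden rule, f'(k) = n + δ, so α·k^(α−1) = n + δ and k_gold = (α/(n + δ))^(1/(1−α)).
k_gold = (0.39/0.060)^(1/0.61) = 6.5000^1.6393 ≈ 21.5084
c_gold = f(k_gold) − (n + δ)·k_gold = 3.3092 − 0.060×21.5084 ≈ 2.0187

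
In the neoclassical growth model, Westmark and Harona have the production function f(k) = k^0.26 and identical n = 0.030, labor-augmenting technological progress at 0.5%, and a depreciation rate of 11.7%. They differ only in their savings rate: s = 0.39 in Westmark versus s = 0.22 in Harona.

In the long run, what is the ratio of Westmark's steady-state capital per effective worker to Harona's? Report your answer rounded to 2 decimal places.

Steady-state k* = [s/(n + g + δ)]^(1/(1−α)), so the ratio is [ (s_W/(n + g + δ)_W) / (s_H/(n + g + δ)_H) ]^1.3514.
s_W/(n + g + δ)_W = 0.39/0.152 = 2.5658; s_H/(n + g + δ)_H = 0.22/0.152 = 1.4474.
Ratio = (2.5658/1.4474)^1.3514 = 1.7727^1.3514 ≈ 2.1677

ratio ≈ 2.17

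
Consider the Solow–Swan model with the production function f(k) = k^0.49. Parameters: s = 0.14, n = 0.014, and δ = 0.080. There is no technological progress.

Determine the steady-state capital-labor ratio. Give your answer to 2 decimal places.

k* ≈ 2.18

At the steady state, Δk = 0, so s·k^α = (n + δ)·k.
Rearranging, k^(1−α) = s / (n + δ).
k^0.51 = 0.14 / (0.014 + 0.080) = 0.14 / 0.094 = 1.4894
k* = 1.4894^(1/0.51) ≈ 2.1839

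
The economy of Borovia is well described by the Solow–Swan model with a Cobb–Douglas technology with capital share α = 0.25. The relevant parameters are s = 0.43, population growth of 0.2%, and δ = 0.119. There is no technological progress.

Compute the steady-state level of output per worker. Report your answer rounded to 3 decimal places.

At the steady state, Δk = 0, so s·k^α = (n + δ)·k.
Rearranging, k^(1−α) = s / (n + δ).
k^0.75 = 0.43 / (0.002 + 0.119) = 0.43 / 0.121 = 3.5537
k* = 3.5537^(1/0.75) ≈ 5.4230
y* = (k*)^α = 5.4230^0.25 ≈ 1.5260

y* = 1.526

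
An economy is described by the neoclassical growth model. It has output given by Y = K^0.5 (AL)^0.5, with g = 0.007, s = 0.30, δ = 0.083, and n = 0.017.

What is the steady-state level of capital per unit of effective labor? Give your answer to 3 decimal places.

In steady state, investment equals break-even investment: s·k^α = (n + g + δ)·k.
Rearranging, k^(1−α) = s / (n + g + δ).
k^0.5 = 0.30 / (0.017 + 0.007 + 0.083) = 0.30 / 0.107 = 2.8037
k* = 2.8037^(1/0.5) ≈ 7.8607

k* = 7.861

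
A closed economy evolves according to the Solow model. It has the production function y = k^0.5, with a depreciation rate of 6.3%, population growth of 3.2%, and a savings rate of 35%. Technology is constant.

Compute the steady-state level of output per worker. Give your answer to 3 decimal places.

At the steady state, Δk = 0, so s·k^α = (n + δ)·k.
Rearranging, k^(1−α) = s / (n + δ).
k^0.5 = 0.35 / (0.032 + 0.063) = 0.35 / 0.095 = 3.6842
k* = 3.6842^(1/0.5) ≈ 13.5733
y* = (k*)^α = 13.5733^0.5 ≈ 3.6842

y* ≈ 3.684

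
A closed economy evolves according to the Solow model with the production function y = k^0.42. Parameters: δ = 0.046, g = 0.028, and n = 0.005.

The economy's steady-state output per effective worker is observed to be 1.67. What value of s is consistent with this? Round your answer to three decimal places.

In steady state, investment equals break-even investment: s·k^α = (n + g + δ)·k.
Since y* = [s/(n + g + δ)]^(α/(1−α)), we have s/(n + g + δ) = (y*)^((1−α)/α) = 1.67^1.381 = 2.0304.
Therefore s = 2.0304 × (n + g + δ) = 2.0304 × 0.079 = 0.1604.

s ≈ 0.160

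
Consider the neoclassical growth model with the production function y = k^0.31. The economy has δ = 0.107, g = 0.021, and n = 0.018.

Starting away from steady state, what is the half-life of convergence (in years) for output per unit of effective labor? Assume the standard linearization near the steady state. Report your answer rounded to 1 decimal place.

Near the steady state the convergence rate is λ = (1 − α)(n + g + δ).
λ = (1 − 0.31) × 0.146 = 0.69 × 0.146 = 0.10074
Half-life = ln 2 / λ = 0.6931 / 0.10074 ≈ 6.88 years

half-life ≈ 6.9 years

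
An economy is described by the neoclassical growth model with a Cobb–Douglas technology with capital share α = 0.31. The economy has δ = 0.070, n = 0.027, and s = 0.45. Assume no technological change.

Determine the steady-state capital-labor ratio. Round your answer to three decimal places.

k* = 9.244

At the steady state, Δk = 0, so s·k^α = (n + δ)·k.
Rearranging, k^(1−α) = s / (n + δ).
k^0.69 = 0.45 / (0.027 + 0.070) = 0.45 / 0.097 = 4.6392
k* = 4.6392^(1/0.69) ≈ 9.2440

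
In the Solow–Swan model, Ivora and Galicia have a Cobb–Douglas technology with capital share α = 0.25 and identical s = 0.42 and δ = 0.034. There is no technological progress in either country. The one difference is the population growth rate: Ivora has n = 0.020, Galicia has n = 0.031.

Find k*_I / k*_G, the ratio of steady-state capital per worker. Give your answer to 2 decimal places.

ratio ≈ 1.28

Steady-state k* = [s/(n + δ)]^(1/(1−α)), so the ratio is [ (s_I/(n + δ)_I) / (s_G/(n + δ)_G) ]^1.3333.
s_I/(n + δ)_I = 0.42/0.054 = 7.7778; s_G/(n + δ)_G = 0.42/0.065 = 6.4615.
Ratio = (7.7778/6.4615)^1.3333 = 1.2037^1.3333 ≈ 1.2804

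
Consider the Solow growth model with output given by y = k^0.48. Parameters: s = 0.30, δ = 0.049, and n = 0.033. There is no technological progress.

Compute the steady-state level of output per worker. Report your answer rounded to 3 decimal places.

Steady state requires s·f(k) = (n + δ)·k, i.e. s·k^α = (n + δ)·k.
Dividing both sides by k: k^(1−α) = s / (n + δ).
k^0.52 = 0.30 / (0.033 + 0.049) = 0.30 / 0.082 = 3.6585
k* = 3.6585^(1/0.52) ≈ 12.1137
y* = (k*)^α = 12.1137^0.48 ≈ 3.3111

y* ≈ 3.311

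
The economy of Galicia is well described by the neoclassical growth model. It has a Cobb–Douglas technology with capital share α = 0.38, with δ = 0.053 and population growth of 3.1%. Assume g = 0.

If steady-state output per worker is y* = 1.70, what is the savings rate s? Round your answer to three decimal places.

s ≈ 0.200

At the steady state, Δk = 0, so s·k^α = (n + δ)·k.
Since y* = [s/(n + δ)]^(α/(1−α)), we have s/(n + δ) = (y*)^((1−α)/α) = 1.70^1.6316 = 2.3768.
Therefore s = 2.3768 × (n + δ) = 2.3768 × 0.084 = 0.1997.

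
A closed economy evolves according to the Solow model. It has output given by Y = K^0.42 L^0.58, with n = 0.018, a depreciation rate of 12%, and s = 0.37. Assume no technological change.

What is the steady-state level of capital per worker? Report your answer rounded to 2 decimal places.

In steady state, investment equals break-even investment: s·k^α = (n + δ)·k.
Rearranging, k^(1−α) = s / (n + δ).
k^0.58 = 0.37 / (0.018 + 0.120) = 0.37 / 0.138 = 2.6812
k* = 2.6812^(1/0.58) ≈ 5.4764

k* = 5.48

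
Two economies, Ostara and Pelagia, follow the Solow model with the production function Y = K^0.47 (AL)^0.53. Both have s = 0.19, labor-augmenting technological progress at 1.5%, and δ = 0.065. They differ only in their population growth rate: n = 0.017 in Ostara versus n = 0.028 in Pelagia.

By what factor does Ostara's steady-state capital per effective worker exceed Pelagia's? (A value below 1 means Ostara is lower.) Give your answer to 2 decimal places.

ratio ≈ 1.22

Steady-state k* = [s/(n + g + δ)]^(1/(1−α)), so the ratio is [ (s_O/(n + g + δ)_O) / (s_P/(n + g + δ)_P) ]^1.8868.
s_O/(n + g + δ)_O = 0.19/0.097 = 1.9588; s_P/(n + g + δ)_P = 0.19/0.108 = 1.7593.
Ratio = (1.9588/1.7593)^1.8868 = 1.1134^1.8868 ≈ 1.2247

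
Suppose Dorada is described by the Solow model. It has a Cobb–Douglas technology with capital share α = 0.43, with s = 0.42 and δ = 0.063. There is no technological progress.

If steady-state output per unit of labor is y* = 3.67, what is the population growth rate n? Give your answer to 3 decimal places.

Steady state requires s·f(k) = (n + δ)·k, i.e. s·k^α = (n + δ)·k.
Since y* = [s/(n + δ)]^(α/(1−α)), we have s/(n + δ) = (y*)^((1−α)/α) = 3.67^1.3256 = 5.6043.
Therefore n + δ = s / 5.6043 = 0.42 / 5.6043 = 0.0749, so n = 0.0749 − 0.063 = 0.0119.

n ≈ 0.012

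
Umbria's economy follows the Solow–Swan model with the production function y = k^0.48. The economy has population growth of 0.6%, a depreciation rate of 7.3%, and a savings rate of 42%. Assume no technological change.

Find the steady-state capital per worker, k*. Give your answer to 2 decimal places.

Steady state requires s·f(k) = (n + δ)·k, i.e. s·k^α = (n + δ)·k.
Rearranging, k^(1−α) = s / (n + δ).
k^0.52 = 0.42 / (0.006 + 0.073) = 0.42 / 0.079 = 5.3165
k* = 5.3165^(1/0.52) ≈ 24.8562

k* ≈ 24.86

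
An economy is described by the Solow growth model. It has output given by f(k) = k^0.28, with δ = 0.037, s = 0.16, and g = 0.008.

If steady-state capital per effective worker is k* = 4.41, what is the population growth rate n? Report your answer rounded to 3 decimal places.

Steady state requires s·f(k) = (n + g + δ)·k, i.e. s·k^α = (n + g + δ)·k.
So s / (n + g + δ) = (k*)^(1−α) = 4.41^0.72 = 2.9107.
Therefore n + g + δ = s / 2.9107 = 0.16 / 2.9107 = 0.0550, so n = 0.0550 − 0.045 = 0.0100.

n ≈ 0.010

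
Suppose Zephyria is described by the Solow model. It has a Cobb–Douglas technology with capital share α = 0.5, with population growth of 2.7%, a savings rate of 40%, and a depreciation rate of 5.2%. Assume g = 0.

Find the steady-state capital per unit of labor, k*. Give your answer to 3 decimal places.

k* ≈ 25.637

In steady state, investment equals break-even investment: s·k^α = (n + δ)·k.
Rearranging, k^(1−α) = s / (n + δ).
k^0.5 = 0.40 / (0.027 + 0.052) = 0.40 / 0.079 = 5.0633
k* = 5.0633^(1/0.5) ≈ 25.6370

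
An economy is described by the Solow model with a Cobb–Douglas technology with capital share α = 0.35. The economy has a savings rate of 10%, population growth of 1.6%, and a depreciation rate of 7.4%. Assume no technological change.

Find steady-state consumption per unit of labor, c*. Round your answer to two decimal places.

In steady state, investment equals break-even investment: s·k^α = (n + δ)·k.
Dividing both sides by k: k^(1−α) = s / (n + δ).
k^0.65 = 0.10 / (0.016 + 0.074) = 0.10 / 0.090 = 1.1111
k* = 1.1111^(1/0.65) ≈ 1.1760
y* = (k*)^α = 1.1760^0.35 ≈ 1.0584
c* = (1 − s)·y* = (1 − 0.10) × 1.0584 ≈ 0.9526

c* ≈ 0.95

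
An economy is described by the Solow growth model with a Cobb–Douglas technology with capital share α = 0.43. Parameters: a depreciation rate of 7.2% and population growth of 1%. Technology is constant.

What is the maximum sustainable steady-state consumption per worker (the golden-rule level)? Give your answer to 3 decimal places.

At the golden rule, f'(k) = n + δ, so α·k^(α−1) = n + δ and k_gold = (α/(n + δ))^(1/(1−α)).
k_gold = (0.43/0.082)^(1/0.57) = 5.2439^1.7544 ≈ 18.3047
c_gold = f(k_gold) − (n + δ)·k_gold = 3.4906 − 0.082×18.3047 ≈ 1.9896

c_gold ≈ 1.990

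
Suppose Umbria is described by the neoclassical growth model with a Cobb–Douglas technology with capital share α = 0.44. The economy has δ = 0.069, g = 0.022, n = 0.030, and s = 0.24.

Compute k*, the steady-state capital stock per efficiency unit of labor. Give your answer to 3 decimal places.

k* = 3.397

At the steady state, Δk = 0, so s·k^α = (n + g + δ)·k.
Rearranging, k^(1−α) = s / (n + g + δ).
k^0.56 = 0.24 / (0.030 + 0.022 + 0.069) = 0.24 / 0.121 = 1.9835
k* = 1.9835^(1/0.56) ≈ 3.3973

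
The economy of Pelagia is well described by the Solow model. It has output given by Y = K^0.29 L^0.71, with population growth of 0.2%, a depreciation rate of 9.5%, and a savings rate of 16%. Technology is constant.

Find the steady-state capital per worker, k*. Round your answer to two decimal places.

k* = 2.02

In steady state, investment equals break-even investment: s·k^α = (n + δ)·k.
Rearranging, k^(1−α) = s / (n + δ).
k^0.71 = 0.16 / (0.002 + 0.095) = 0.16 / 0.097 = 1.6495
k* = 1.6495^(1/0.71) ≈ 2.0236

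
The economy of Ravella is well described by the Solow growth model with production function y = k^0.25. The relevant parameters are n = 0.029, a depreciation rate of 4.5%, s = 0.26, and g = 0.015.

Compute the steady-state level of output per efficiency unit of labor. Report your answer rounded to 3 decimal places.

Steady state requires s·f(k) = (n + g + δ)·k, i.e. s·k^α = (n + g + δ)·k.
Rearranging, k^(1−α) = s / (n + g + δ).
k^0.75 = 0.26 / (0.029 + 0.015 + 0.045) = 0.26 / 0.089 = 2.9213
k* = 2.9213^(1/0.75) ≈ 4.1761
y* = (k*)^α = 4.1761^0.25 ≈ 1.4295

y* = 1.430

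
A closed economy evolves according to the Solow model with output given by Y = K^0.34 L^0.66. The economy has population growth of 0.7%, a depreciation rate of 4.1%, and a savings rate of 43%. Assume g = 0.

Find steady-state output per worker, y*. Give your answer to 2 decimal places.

y* ≈ 3.09

At the steady state, Δk = 0, so s·k^α = (n + δ)·k.
Dividing both sides by k: k^(1−α) = s / (n + δ).
k^0.66 = 0.43 / (0.007 + 0.041) = 0.43 / 0.048 = 8.9583
k* = 8.9583^(1/0.66) ≈ 27.7183
y* = (k*)^α = 27.7183^0.34 ≈ 3.0941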